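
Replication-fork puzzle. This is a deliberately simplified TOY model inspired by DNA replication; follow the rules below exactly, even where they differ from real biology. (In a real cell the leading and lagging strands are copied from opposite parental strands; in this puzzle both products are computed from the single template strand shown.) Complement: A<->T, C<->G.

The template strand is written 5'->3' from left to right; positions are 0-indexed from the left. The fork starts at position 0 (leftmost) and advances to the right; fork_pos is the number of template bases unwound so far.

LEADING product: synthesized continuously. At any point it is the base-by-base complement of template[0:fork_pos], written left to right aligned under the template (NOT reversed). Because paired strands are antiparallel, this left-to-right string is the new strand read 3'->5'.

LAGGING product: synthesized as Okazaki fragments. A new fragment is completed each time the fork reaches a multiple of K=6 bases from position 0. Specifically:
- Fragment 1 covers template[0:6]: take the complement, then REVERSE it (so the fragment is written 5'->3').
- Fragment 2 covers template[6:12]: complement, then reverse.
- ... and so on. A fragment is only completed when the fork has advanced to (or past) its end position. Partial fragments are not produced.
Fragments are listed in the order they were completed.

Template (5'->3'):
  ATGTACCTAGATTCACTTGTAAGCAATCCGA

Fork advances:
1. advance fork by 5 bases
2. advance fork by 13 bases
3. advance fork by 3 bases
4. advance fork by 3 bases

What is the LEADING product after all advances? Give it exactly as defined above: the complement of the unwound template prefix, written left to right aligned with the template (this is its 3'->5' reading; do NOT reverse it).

Step 1: advance 5 -> fork_pos = 0 + 5 = 5.
Step 2: advance 13 -> fork_pos = 5 + 13 = 18.
Step 3: advance 3 -> fork_pos = 18 + 3 = 21.
Step 4: advance 3 -> fork_pos = 21 + 3 = 24.
Unwound prefix: template[0:24] = ATGTACCTAGATTCACTTGTAAGC
Complement it base by base (A<->T, C<->G), keeping left-to-right order:
  [0:5] ATGTA -> TACAT
  [5:10] CCTAG -> GGATC
  [10:15] ATTCA -> TAAGT
  [15:20] CTTGT -> GAACA
  [20:24] AAGC -> TTCG
Concatenate: TACATGGATCTAAGTGAACATTCG (length 24; written aligned with the template, i.e. 3'->5').

Answer: TACATGGATCTAAGTGAACATTCG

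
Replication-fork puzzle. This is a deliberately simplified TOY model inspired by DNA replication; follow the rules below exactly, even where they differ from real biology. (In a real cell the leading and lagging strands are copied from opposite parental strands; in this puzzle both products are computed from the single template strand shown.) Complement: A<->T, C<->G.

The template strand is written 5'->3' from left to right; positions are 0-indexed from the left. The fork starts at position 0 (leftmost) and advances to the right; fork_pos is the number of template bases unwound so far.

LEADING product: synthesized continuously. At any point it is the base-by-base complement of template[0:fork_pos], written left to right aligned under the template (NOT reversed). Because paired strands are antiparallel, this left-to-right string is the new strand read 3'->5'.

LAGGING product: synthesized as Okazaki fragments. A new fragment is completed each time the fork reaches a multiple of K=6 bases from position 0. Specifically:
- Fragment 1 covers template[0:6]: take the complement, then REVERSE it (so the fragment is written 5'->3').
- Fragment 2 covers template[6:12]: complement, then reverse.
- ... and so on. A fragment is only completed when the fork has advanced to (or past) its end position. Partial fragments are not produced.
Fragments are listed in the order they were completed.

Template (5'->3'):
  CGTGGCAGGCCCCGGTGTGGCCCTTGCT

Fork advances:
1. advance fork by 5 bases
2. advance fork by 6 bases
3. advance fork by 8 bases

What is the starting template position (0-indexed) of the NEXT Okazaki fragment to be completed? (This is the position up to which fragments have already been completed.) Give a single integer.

Step 1: advance 5 -> fork_pos = 0 + 5 = 5. Next multiple of 6 is 6 (not reached); still 0 fragment(s).
Step 2: advance 6 -> fork_pos = 5 + 6 = 11. Reached multiple(s) of 6: 6 -> fragment 1 completed (1 total).
Step 3: advance 8 -> fork_pos = 11 + 8 = 19. Reached multiple(s) of 6: 12, 18 -> fragments 2-3 completed (3 total).
3 fragment(s) completed, covering template[0:18] (3 x 6 = 18). The next fragment, fragment 4, covers template[18:24], so it starts at position 18.

Answer: 18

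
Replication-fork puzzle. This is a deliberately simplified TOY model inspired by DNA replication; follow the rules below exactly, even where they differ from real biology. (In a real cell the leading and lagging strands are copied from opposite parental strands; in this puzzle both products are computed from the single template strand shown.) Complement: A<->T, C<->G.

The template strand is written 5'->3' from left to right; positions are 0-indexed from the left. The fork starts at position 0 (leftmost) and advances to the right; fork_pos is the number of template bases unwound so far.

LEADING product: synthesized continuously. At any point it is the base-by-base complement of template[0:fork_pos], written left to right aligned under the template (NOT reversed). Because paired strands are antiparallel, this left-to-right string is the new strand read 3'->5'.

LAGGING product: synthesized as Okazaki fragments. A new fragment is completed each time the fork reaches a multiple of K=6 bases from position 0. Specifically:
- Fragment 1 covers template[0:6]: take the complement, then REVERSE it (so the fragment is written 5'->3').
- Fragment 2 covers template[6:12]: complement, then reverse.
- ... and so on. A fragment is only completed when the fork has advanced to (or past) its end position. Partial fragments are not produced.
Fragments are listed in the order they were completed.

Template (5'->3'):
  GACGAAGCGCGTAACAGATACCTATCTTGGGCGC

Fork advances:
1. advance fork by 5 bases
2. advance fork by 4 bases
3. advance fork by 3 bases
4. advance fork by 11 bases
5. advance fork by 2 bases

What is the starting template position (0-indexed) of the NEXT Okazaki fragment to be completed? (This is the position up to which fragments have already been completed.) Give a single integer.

Answer: 24

Derivation:
Step 1: advance 5 -> fork_pos = 0 + 5 = 5. Next multiple of 6 is 6 (not reached); still 0 fragment(s).
Step 2: advance 4 -> fork_pos = 5 + 4 = 9. Reached multiple(s) of 6: 6 -> fragment 1 completed (1 total).
Step 3: advance 3 -> fork_pos = 9 + 3 = 12. Reached multiple(s) of 6: 12 -> fragment 2 completed (2 total).
Step 4: advance 11 -> fork_pos = 12 + 11 = 23. Reached multiple(s) of 6: 18 -> fragment 3 completed (3 total).
Step 5: advance 2 -> fork_pos = 23 + 2 = 25. Reached multiple(s) of 6: 24 -> fragment 4 completed (4 total).
4 fragment(s) completed, covering template[0:24] (4 x 6 = 24). The next fragment, fragment 5, covers template[24:30], so it starts at position 24.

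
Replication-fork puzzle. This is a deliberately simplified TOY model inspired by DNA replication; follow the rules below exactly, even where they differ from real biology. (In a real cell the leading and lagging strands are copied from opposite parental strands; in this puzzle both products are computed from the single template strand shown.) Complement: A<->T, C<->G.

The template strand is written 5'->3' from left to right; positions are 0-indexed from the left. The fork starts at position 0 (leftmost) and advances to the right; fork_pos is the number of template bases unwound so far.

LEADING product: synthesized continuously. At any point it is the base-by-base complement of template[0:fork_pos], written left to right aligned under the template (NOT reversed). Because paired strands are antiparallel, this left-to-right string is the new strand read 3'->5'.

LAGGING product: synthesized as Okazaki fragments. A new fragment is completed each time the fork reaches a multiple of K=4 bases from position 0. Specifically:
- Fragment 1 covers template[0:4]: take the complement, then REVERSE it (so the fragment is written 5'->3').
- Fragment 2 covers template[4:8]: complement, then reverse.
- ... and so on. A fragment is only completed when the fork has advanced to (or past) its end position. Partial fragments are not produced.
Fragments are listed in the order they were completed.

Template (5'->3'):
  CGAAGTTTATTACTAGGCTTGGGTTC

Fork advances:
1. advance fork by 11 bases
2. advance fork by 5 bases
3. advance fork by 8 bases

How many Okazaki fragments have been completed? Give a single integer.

Step 1: advance 11 -> fork_pos = 0 + 11 = 11. Reached multiple(s) of 4: 4, 8 -> fragments 1-2 completed (2 total).
Step 2: advance 5 -> fork_pos = 11 + 5 = 16. Reached multiple(s) of 4: 12, 16 -> fragments 3-4 completed (4 total).
Step 3: advance 8 -> fork_pos = 16 + 8 = 24. Reached multiple(s) of 4: 20, 24 -> fragments 5-6 completed (6 total).
Check: final fork_pos = 24; the multiples of 4 that are <= 24 are 4..24 -> 24 // 4 = 6 completed fragment(s).

Answer: 6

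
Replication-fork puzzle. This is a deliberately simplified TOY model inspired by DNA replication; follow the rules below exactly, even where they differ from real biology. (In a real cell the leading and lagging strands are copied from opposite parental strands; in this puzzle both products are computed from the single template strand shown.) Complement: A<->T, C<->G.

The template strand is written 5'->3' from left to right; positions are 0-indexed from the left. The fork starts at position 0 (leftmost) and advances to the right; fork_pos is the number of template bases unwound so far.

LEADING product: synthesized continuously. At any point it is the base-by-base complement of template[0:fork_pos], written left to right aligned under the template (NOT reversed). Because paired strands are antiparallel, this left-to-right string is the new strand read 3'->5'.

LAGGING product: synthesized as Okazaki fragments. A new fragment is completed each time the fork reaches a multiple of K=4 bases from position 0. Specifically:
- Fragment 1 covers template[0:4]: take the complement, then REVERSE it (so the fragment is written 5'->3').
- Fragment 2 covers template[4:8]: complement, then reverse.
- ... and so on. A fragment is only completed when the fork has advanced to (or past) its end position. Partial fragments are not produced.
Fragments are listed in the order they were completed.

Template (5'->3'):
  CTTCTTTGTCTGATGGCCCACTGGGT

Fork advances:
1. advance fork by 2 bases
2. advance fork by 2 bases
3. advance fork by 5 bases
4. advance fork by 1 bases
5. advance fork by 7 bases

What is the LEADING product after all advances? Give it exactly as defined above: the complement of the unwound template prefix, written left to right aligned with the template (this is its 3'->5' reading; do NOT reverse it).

Step 1: advance 2 -> fork_pos = 0 + 2 = 2.
Step 2: advance 2 -> fork_pos = 2 + 2 = 4.
Step 3: advance 5 -> fork_pos = 4 + 5 = 9.
Step 4: advance 1 -> fork_pos = 9 + 1 = 10.
Step 5: advance 7 -> fork_pos = 10 + 7 = 17.
Unwound prefix: template[0:17] = CTTCTTTGTCTGATGGC
Complement it base by base (A<->T, C<->G), keeping left-to-right order:
  [0:5] CTTCT -> GAAGA
  [5:10] TTGTC -> AACAG
  [10:15] TGATG -> ACTAC
  [15:17] GC -> CG
Concatenate: GAAGAAACAGACTACCG (length 17; written aligned with the template, i.e. 3'->5').

Answer: GAAGAAACAGACTACCG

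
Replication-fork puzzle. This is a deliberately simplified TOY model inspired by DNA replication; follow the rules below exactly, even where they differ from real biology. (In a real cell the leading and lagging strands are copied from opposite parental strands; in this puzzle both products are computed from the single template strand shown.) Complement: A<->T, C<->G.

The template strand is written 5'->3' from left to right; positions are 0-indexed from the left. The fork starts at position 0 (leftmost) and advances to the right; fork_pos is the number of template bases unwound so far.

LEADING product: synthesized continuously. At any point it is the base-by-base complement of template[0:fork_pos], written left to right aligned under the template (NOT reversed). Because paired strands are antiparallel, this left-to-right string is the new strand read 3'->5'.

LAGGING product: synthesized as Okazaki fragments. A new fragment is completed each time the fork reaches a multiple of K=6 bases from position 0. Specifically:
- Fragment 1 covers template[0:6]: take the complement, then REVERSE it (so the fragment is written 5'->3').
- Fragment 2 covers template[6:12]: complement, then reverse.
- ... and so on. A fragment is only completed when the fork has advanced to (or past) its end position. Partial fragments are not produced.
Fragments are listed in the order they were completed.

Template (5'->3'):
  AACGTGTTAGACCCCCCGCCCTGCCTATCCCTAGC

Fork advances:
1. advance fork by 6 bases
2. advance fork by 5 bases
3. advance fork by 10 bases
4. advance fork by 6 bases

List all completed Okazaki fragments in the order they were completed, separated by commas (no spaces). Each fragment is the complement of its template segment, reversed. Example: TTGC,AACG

Answer: CACGTT,GTCTAA,CGGGGG,GCAGGG

Derivation:
Step 1: advance 6 -> fork_pos = 0 + 6 = 6. Reached multiple(s) of 6: 6 -> fragment 1 completed (1 total).
Step 2: advance 5 -> fork_pos = 6 + 5 = 11. Next multiple of 6 is 12 (not reached); still 1 fragment(s).
Step 3: advance 10 -> fork_pos = 11 + 10 = 21. Reached multiple(s) of 6: 12, 18 -> fragments 2-3 completed (3 total).
Step 4: advance 6 -> fork_pos = 21 + 6 = 27. Reached multiple(s) of 6: 24 -> fragment 4 completed (4 total).
Final fork_pos = 27, so 4 fragment(s) are complete. Build each: template segment -> complement -> reverse.
Fragment 1: template[0:6] = AACGTG -> complement TTGCAC -> reversed CACGTT
Fragment 2: template[6:12] = TTAGAC -> complement AATCTG -> reversed GTCTAA
Fragment 3: template[12:18] = CCCCCG -> complement GGGGGC -> reversed CGGGGG
Fragment 4: template[18:24] = CCCTGC -> complement GGGACG -> reversed GCAGGG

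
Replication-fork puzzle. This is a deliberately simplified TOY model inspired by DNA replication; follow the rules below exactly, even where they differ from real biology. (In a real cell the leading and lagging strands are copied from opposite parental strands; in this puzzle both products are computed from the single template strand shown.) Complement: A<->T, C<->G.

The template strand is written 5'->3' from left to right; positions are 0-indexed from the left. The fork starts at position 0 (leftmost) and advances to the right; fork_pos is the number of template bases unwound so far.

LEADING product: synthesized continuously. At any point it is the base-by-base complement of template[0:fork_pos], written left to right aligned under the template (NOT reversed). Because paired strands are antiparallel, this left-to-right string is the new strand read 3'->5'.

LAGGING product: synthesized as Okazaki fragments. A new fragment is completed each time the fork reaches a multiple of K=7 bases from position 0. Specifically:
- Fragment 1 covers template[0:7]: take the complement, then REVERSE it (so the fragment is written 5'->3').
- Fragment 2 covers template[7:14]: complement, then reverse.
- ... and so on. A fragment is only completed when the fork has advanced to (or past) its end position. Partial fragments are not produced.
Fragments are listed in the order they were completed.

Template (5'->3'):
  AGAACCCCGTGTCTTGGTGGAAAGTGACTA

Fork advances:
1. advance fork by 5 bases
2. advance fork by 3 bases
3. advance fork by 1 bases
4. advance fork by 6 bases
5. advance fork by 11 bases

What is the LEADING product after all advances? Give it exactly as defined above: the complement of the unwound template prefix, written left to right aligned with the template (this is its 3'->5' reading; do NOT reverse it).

Step 1: advance 5 -> fork_pos = 0 + 5 = 5.
Step 2: advance 3 -> fork_pos = 5 + 3 = 8.
Step 3: advance 1 -> fork_pos = 8 + 1 = 9.
Step 4: advance 6 -> fork_pos = 9 + 6 = 15.
Step 5: advance 11 -> fork_pos = 15 + 11 = 26.
Unwound prefix: template[0:26] = AGAACCCCGTGTCTTGGTGGAAAGTG
Complement it base by base (A<->T, C<->G), keeping left-to-right order:
  [0:5] AGAAC -> TCTTG
  [5:10] CCCGT -> GGGCA
  [10:15] GTCTT -> CAGAA
  [15:20] GGTGG -> CCACC
  [20:25] AAAGT -> TTTCA
  [25:26] G -> C
Concatenate: TCTTGGGGCACAGAACCACCTTTCAC (length 26; written aligned with the template, i.e. 3'->5').

Answer: TCTTGGGGCACAGAACCACCTTTCAC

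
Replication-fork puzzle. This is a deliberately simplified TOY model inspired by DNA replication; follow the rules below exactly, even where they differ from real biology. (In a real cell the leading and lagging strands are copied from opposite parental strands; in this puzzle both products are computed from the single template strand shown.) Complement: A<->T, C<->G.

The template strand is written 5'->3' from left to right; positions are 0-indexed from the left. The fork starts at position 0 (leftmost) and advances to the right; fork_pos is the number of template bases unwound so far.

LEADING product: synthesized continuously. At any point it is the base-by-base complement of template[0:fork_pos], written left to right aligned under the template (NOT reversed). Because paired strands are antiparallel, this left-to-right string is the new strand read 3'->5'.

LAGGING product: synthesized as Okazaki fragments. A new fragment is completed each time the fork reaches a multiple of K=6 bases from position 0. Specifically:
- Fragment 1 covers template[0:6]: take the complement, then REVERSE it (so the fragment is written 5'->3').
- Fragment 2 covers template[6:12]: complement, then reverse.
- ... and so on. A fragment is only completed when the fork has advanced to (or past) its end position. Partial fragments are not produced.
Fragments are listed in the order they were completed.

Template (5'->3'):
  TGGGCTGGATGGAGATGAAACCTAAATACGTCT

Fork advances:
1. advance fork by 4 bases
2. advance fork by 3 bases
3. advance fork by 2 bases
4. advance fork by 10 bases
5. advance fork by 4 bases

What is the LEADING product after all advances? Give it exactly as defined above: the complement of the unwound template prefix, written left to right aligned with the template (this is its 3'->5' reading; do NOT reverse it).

Answer: ACCCGACCTACCTCTACTTTGGA

Derivation:
Step 1: advance 4 -> fork_pos = 0 + 4 = 4.
Step 2: advance 3 -> fork_pos = 4 + 3 = 7.
Step 3: advance 2 -> fork_pos = 7 + 2 = 9.
Step 4: advance 10 -> fork_pos = 9 + 10 = 19.
Step 5: advance 4 -> fork_pos = 19 + 4 = 23.
Unwound prefix: template[0:23] = TGGGCTGGATGGAGATGAAACCT
Complement it base by base (A<->T, C<->G), keeping left-to-right order:
  [0:5] TGGGC -> ACCCG
  [5:10] TGGAT -> ACCTA
  [10:15] GGAGA -> CCTCT
  [15:20] TGAAA -> ACTTT
  [20:23] CCT -> GGA
Concatenate: ACCCGACCTACCTCTACTTTGGA (length 23; written aligned with the template, i.e. 3'->5').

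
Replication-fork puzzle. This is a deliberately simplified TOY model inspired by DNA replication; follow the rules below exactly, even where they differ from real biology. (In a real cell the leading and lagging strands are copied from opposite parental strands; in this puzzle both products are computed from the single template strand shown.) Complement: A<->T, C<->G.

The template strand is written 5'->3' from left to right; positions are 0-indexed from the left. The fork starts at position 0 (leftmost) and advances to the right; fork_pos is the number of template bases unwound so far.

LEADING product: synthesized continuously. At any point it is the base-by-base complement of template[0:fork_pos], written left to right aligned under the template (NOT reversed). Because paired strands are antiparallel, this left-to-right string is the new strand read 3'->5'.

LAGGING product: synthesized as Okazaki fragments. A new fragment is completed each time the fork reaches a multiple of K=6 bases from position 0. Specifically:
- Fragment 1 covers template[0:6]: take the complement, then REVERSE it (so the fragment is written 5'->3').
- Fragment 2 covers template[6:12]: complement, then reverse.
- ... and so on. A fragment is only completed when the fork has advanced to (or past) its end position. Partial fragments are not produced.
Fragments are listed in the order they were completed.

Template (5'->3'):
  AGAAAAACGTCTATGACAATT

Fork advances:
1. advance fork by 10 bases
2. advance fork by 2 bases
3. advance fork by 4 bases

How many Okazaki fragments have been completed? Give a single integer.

Answer: 2

Derivation:
Step 1: advance 10 -> fork_pos = 0 + 10 = 10. Reached multiple(s) of 6: 6 -> fragment 1 completed (1 total).
Step 2: advance 2 -> fork_pos = 10 + 2 = 12. Reached multiple(s) of 6: 12 -> fragment 2 completed (2 total).
Step 3: advance 4 -> fork_pos = 12 + 4 = 16. Next multiple of 6 is 18 (not reached); still 2 fragment(s).
Check: final fork_pos = 16; the multiples of 6 that are <= 16 are 6..12 -> 16 // 6 = 2 completed fragment(s).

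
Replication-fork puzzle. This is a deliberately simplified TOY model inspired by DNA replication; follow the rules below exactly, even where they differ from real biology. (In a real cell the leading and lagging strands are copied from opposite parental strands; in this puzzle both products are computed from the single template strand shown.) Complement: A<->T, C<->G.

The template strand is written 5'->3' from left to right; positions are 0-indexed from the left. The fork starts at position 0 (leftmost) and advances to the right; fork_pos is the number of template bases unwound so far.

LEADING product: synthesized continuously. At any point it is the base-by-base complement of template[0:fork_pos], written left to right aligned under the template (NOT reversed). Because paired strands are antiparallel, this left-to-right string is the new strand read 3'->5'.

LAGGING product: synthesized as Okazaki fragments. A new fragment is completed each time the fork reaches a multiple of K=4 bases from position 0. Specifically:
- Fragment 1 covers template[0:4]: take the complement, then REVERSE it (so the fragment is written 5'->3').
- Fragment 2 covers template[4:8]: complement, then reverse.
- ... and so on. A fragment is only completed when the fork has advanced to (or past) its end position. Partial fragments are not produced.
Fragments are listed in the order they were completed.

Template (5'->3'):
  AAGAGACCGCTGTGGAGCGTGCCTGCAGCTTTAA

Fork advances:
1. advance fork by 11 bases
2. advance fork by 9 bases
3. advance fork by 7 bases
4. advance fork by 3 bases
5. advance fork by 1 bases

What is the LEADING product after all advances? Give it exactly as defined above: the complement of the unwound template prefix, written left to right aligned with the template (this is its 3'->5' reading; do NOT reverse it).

Step 1: advance 11 -> fork_pos = 0 + 11 = 11.
Step 2: advance 9 -> fork_pos = 11 + 9 = 20.
Step 3: advance 7 -> fork_pos = 20 + 7 = 27.
Step 4: advance 3 -> fork_pos = 27 + 3 = 30.
Step 5: advance 1 -> fork_pos = 30 + 1 = 31.
Unwound prefix: template[0:31] = AAGAGACCGCTGTGGAGCGTGCCTGCAGCTT
Complement it base by base (A<->T, C<->G), keeping left-to-right order:
  [0:5] AAGAG -> TTCTC
  [5:10] ACCGC -> TGGCG
  [10:15] TGTGG -> ACACC
  [15:20] AGCGT -> TCGCA
  [20:25] GCCTG -> CGGAC
  [25:30] CAGCT -> GTCGA
  [30:31] T -> A
Concatenate: TTCTCTGGCGACACCTCGCACGGACGTCGAA (length 31; written aligned with the template, i.e. 3'->5').

Answer: TTCTCTGGCGACACCTCGCACGGACGTCGAA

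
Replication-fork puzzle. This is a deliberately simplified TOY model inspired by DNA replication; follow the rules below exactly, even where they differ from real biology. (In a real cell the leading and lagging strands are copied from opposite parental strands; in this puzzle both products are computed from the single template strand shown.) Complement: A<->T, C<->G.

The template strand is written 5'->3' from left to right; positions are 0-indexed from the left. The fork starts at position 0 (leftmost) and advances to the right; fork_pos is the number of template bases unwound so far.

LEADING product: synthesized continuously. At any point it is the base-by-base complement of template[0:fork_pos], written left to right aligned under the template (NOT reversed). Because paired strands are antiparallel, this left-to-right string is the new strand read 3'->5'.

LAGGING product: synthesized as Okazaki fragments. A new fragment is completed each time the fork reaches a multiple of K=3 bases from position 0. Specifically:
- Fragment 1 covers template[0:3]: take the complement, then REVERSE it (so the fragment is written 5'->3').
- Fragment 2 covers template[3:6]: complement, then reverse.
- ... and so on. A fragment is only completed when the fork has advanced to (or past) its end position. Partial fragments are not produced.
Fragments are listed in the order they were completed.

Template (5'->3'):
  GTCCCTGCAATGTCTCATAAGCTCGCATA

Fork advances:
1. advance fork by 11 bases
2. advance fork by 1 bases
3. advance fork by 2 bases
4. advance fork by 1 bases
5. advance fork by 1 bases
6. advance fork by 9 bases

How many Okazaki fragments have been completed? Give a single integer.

Step 1: advance 11 -> fork_pos = 0 + 11 = 11. Reached multiple(s) of 3: 3, 6, 9 -> fragments 1-3 completed (3 total).
Step 2: advance 1 -> fork_pos = 11 + 1 = 12. Reached multiple(s) of 3: 12 -> fragment 4 completed (4 total).
Step 3: advance 2 -> fork_pos = 12 + 2 = 14. Next multiple of 3 is 15 (not reached); still 4 fragment(s).
Step 4: advance 1 -> fork_pos = 14 + 1 = 15. Reached multiple(s) of 3: 15 -> fragment 5 completed (5 total).
Step 5: advance 1 -> fork_pos = 15 + 1 = 16. Next multiple of 3 is 18 (not reached); still 5 fragment(s).
Step 6: advance 9 -> fork_pos = 16 + 9 = 25. Reached multiple(s) of 3: 18, 21, 24 -> fragments 6-8 completed (8 total).
Check: final fork_pos = 25; the multiples of 3 that are <= 25 are 3..24 -> 25 // 3 = 8 completed fragment(s).

Answer: 8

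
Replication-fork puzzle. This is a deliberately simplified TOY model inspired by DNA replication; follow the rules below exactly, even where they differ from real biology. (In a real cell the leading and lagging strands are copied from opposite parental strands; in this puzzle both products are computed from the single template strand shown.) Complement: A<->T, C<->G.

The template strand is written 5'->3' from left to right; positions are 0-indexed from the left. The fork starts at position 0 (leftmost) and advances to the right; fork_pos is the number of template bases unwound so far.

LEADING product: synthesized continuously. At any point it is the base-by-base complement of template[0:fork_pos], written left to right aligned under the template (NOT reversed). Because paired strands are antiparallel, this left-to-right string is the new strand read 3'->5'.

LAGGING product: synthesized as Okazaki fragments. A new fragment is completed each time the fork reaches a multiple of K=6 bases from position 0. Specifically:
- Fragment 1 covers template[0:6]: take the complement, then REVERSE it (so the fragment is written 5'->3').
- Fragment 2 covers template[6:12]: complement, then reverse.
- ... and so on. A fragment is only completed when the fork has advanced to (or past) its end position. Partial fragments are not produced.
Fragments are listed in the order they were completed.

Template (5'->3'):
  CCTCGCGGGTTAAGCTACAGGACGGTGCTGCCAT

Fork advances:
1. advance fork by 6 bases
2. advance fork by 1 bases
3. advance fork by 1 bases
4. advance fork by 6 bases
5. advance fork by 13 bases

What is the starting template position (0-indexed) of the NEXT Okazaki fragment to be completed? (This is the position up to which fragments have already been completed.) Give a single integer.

Step 1: advance 6 -> fork_pos = 0 + 6 = 6. Reached multiple(s) of 6: 6 -> fragment 1 completed (1 total).
Step 2: advance 1 -> fork_pos = 6 + 1 = 7. Next multiple of 6 is 12 (not reached); still 1 fragment(s).
Step 3: advance 1 -> fork_pos = 7 + 1 = 8. Next multiple of 6 is 12 (not reached); still 1 fragment(s).
Step 4: advance 6 -> fork_pos = 8 + 6 = 14. Reached multiple(s) of 6: 12 -> fragment 2 completed (2 total).
Step 5: advance 13 -> fork_pos = 14 + 13 = 27. Reached multiple(s) of 6: 18, 24 -> fragments 3-4 completed (4 total).
4 fragment(s) completed, covering template[0:24] (4 x 6 = 24). The next fragment, fragment 5, covers template[24:30], so it starts at position 24.

Answer: 24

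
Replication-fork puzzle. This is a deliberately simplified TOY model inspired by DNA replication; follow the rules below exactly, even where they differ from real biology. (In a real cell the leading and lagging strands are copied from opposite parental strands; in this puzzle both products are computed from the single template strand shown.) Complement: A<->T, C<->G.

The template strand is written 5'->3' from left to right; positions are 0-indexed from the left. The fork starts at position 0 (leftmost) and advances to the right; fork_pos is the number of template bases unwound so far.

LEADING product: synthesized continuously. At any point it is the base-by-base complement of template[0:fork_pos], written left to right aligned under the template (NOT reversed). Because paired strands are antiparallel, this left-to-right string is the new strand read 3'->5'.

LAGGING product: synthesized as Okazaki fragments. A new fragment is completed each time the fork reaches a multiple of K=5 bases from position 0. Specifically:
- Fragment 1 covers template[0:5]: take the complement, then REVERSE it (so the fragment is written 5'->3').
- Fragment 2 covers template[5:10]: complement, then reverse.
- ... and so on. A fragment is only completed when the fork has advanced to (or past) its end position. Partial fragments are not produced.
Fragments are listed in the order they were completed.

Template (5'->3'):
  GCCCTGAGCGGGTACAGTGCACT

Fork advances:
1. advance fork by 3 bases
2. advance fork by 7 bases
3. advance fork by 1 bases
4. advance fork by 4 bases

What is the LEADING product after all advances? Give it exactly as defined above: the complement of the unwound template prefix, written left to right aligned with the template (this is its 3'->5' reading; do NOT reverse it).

Answer: CGGGACTCGCCCATG

Derivation:
Step 1: advance 3 -> fork_pos = 0 + 3 = 3.
Step 2: advance 7 -> fork_pos = 3 + 7 = 10.
Step 3: advance 1 -> fork_pos = 10 + 1 = 11.
Step 4: advance 4 -> fork_pos = 11 + 4 = 15.
Unwound prefix: template[0:15] = GCCCTGAGCGGGTAC
Complement it base by base (A<->T, C<->G), keeping left-to-right order:
  [0:5] GCCCT -> CGGGA
  [5:10] GAGCG -> CTCGC
  [10:15] GGTAC -> CCATG
Concatenate: CGGGACTCGCCCATG (length 15; written aligned with the template, i.e. 3'->5').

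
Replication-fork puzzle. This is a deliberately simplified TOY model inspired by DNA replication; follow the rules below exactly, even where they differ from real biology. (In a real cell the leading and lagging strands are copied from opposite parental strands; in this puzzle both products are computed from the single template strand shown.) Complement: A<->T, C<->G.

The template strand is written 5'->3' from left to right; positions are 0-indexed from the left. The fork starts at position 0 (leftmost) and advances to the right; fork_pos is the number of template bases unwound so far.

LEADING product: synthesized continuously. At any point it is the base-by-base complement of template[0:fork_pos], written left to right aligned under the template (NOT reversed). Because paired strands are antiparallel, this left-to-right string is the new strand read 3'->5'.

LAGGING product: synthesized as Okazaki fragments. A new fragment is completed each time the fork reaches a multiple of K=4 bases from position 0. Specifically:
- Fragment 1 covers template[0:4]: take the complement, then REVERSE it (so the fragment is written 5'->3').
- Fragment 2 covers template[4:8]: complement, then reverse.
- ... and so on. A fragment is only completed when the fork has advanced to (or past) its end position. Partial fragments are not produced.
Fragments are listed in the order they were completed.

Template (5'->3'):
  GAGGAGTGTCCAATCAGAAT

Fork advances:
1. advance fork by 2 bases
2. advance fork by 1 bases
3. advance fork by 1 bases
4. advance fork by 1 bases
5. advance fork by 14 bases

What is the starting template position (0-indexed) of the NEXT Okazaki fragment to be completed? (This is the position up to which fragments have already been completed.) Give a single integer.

Step 1: advance 2 -> fork_pos = 0 + 2 = 2. Next multiple of 4 is 4 (not reached); still 0 fragment(s).
Step 2: advance 1 -> fork_pos = 2 + 1 = 3. Next multiple of 4 is 4 (not reached); still 0 fragment(s).
Step 3: advance 1 -> fork_pos = 3 + 1 = 4. Reached multiple(s) of 4: 4 -> fragment 1 completed (1 total).
Step 4: advance 1 -> fork_pos = 4 + 1 = 5. Next multiple of 4 is 8 (not reached); still 1 fragment(s).
Step 5: advance 14 -> fork_pos = 5 + 14 = 19. Reached multiple(s) of 4: 8, 12, 16 -> fragments 2-4 completed (4 total).
4 fragment(s) completed, covering template[0:16] (4 x 4 = 16). The next fragment, fragment 5, covers template[16:20], so it starts at position 16.

Answer: 16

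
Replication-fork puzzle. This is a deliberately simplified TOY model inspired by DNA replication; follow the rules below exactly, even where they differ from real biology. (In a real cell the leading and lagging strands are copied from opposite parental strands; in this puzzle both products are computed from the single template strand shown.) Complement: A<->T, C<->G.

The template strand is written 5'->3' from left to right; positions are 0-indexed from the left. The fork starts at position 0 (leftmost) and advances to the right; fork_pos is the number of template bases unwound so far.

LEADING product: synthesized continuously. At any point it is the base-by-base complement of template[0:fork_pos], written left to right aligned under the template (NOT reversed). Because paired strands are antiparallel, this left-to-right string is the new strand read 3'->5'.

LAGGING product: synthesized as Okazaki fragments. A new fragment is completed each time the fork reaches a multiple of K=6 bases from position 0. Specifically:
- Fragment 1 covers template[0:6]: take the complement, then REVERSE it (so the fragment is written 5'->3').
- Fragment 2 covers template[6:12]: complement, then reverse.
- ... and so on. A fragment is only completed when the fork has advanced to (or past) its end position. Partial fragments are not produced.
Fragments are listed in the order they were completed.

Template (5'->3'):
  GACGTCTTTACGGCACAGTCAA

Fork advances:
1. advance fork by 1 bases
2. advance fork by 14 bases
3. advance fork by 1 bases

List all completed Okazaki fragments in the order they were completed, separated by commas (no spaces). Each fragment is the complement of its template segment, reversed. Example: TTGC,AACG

Answer: GACGTC,CGTAAA

Derivation:
Step 1: advance 1 -> fork_pos = 0 + 1 = 1. Next multiple of 6 is 6 (not reached); still 0 fragment(s).
Step 2: advance 14 -> fork_pos = 1 + 14 = 15. Reached multiple(s) of 6: 6, 12 -> fragments 1-2 completed (2 total).
Step 3: advance 1 -> fork_pos = 15 + 1 = 16. Next multiple of 6 is 18 (not reached); still 2 fragment(s).
Final fork_pos = 16, so 2 fragment(s) are complete. Build each: template segment -> complement -> reverse.
Fragment 1: template[0:6] = GACGTC -> complement CTGCAG -> reversed GACGTC
Fragment 2: template[6:12] = TTTACG -> complement AAATGC -> reversed CGTAAA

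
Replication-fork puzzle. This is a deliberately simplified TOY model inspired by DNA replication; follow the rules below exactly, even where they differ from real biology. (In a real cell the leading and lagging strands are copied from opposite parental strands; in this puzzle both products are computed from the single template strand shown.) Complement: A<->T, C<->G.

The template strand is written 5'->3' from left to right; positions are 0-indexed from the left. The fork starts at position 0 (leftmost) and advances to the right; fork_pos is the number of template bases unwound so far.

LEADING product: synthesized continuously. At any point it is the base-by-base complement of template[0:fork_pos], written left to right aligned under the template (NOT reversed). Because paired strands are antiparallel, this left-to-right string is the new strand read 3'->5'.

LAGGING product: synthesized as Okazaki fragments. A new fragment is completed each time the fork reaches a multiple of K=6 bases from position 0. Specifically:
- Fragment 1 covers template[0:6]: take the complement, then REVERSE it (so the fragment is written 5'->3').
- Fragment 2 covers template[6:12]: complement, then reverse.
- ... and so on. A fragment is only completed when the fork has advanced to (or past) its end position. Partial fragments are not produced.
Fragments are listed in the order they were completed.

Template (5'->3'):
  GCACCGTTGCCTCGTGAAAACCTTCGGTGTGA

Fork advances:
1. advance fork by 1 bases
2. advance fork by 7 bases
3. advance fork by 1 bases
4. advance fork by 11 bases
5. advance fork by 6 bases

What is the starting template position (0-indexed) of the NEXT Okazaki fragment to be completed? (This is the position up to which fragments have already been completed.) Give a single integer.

Step 1: advance 1 -> fork_pos = 0 + 1 = 1. Next multiple of 6 is 6 (not reached); still 0 fragment(s).
Step 2: advance 7 -> fork_pos = 1 + 7 = 8. Reached multiple(s) of 6: 6 -> fragment 1 completed (1 total).
Step 3: advance 1 -> fork_pos = 8 + 1 = 9. Next multiple of 6 is 12 (not reached); still 1 fragment(s).
Step 4: advance 11 -> fork_pos = 9 + 11 = 20. Reached multiple(s) of 6: 12, 18 -> fragments 2-3 completed (3 total).
Step 5: advance 6 -> fork_pos = 20 + 6 = 26. Reached multiple(s) of 6: 24 -> fragment 4 completed (4 total).
4 fragment(s) completed, covering template[0:24] (4 x 6 = 24). The next fragment, fragment 5, covers template[24:30], so it starts at position 24.

Answer: 24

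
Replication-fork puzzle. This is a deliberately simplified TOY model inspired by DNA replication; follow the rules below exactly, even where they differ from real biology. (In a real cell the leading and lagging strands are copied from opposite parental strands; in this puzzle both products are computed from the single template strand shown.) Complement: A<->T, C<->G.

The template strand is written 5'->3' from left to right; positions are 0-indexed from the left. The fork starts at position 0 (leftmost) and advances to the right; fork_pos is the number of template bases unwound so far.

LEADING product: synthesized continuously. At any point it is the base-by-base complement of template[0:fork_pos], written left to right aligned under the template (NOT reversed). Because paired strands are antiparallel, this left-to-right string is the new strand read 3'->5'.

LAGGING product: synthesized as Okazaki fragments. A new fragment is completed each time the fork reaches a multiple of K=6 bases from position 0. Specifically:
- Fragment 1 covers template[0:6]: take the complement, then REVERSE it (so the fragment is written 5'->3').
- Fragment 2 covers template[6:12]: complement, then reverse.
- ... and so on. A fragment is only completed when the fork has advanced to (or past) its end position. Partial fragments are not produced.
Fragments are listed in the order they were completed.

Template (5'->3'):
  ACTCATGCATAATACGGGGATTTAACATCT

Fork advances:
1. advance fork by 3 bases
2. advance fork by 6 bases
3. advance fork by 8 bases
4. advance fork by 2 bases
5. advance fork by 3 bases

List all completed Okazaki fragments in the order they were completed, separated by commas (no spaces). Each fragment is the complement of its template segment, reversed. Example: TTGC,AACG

Answer: ATGAGT,TTATGC,CCCGTA

Derivation:
Step 1: advance 3 -> fork_pos = 0 + 3 = 3. Next multiple of 6 is 6 (not reached); still 0 fragment(s).
Step 2: advance 6 -> fork_pos = 3 + 6 = 9. Reached multiple(s) of 6: 6 -> fragment 1 completed (1 total).
Step 3: advance 8 -> fork_pos = 9 + 8 = 17. Reached multiple(s) of 6: 12 -> fragment 2 completed (2 total).
Step 4: advance 2 -> fork_pos = 17 + 2 = 19. Reached multiple(s) of 6: 18 -> fragment 3 completed (3 total).
Step 5: advance 3 -> fork_pos = 19 + 3 = 22. Next multiple of 6 is 24 (not reached); still 3 fragment(s).
Final fork_pos = 22, so 3 fragment(s) are complete. Build each: template segment -> complement -> reverse.
Fragment 1: template[0:6] = ACTCAT -> complement TGAGTA -> reversed ATGAGT
Fragment 2: template[6:12] = GCATAA -> complement CGTATT -> reversed TTATGC
Fragment 3: template[12:18] = TACGGG -> complement ATGCCC -> reversed CCCGTA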